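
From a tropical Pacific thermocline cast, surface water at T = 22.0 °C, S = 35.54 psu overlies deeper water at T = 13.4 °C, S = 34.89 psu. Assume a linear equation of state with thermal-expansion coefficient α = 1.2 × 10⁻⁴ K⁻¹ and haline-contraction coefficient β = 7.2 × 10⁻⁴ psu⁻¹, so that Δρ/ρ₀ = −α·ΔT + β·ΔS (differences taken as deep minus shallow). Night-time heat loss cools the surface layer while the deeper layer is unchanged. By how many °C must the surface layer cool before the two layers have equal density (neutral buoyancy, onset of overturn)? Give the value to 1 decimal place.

Neutral buoyancy requires Δρ = 0, i.e. −α(T_deep − T_surf′) + β(S_deep − S_surf) = 0.
T_surf′ = T_deep − (β/α)·ΔS = 13.4 − (7.2 × 10⁻⁴/1.2 × 10⁻⁴)·(-0.65) = 17.300 °C.
Cooling required: 22.0 − (17.300) = 4.700 °C.

4.7 °C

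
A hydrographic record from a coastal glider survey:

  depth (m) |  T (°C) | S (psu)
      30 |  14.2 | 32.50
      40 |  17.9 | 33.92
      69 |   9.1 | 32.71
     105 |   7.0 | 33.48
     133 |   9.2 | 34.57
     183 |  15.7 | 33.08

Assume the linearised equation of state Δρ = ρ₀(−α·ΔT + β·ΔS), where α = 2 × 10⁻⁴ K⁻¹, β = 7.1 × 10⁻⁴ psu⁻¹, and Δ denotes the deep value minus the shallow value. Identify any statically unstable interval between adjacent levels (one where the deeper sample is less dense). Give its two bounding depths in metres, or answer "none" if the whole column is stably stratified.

Evaluate Δρ/ρ₀ = −αΔT + βΔS across each adjacent pair:
  30–40 m: −αΔT+βΔS = −(2 × 10⁻⁴)(+3.7)+(7.1 × 10⁻⁴)(+1.42) = 2.7 × 10⁻⁴ → stable
  40–69 m: −αΔT+βΔS = −(2 × 10⁻⁴)(-8.8)+(7.1 × 10⁻⁴)(-1.21) = 9.0 × 10⁻⁴ → stable
  69–105 m: −αΔT+βΔS = −(2 × 10⁻⁴)(-2.1)+(7.1 × 10⁻⁴)(+0.77) = 9.7 × 10⁻⁴ → stable
  105–133 m: −αΔT+βΔS = −(2 × 10⁻⁴)(+2.2)+(7.1 × 10⁻⁴)(+1.09) = 3.3 × 10⁻⁴ → stable
  133–183 m: −αΔT+βΔS = −(2 × 10⁻⁴)(+6.5)+(7.1 × 10⁻⁴)(-1.49) = -2.4 × 10⁻³ → UNSTABLE
The 133–183 m interval has Δρ < 0: lighter water underlies denser water.

133–183 m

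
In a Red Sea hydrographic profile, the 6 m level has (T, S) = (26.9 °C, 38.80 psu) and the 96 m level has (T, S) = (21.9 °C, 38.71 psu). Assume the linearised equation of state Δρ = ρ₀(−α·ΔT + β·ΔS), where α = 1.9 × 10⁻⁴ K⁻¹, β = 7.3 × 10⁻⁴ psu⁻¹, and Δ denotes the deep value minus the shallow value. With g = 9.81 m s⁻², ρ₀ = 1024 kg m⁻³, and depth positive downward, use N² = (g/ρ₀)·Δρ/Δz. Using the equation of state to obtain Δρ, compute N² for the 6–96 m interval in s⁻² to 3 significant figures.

ΔT = -5.0 K, ΔS = -0.09 psu (deep − shallow).
Δρ/ρ₀ = −αΔT + βΔS = 9.50 × 10⁻⁴ − 6.57 × 10⁻⁵ = 8.843 × 10⁻⁴, so Δρ ≈ 0.9055 kg m⁻³.
N² = (g/ρ₀)·Δρ/Δz = g·(Δρ/ρ₀)/Δz = 9.81 × 8.843 × 10⁻⁴ / 90 = 9.6389 × 10⁻⁵ s⁻² ≈ 9.64 × 10⁻⁵ s⁻².

9.64 × 10⁻⁵ s⁻²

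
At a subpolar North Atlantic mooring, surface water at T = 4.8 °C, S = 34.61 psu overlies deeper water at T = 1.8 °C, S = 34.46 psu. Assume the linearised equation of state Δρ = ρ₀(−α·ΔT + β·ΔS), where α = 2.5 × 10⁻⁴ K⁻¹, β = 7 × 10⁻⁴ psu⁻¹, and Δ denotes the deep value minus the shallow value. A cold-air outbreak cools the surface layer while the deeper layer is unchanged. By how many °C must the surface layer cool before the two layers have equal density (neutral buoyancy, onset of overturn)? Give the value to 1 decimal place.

2.6 °C

Neutral buoyancy requires Δρ = 0, i.e. −α(T_deep − T_surf′) + β(S_deep − S_surf) = 0.
T_surf′ = T_deep − (β/α)·ΔS = 1.8 − (7 × 10⁻⁴/2.5 × 10⁻⁴)·(-0.15) = 2.220 °C.
Cooling required: 4.8 − (2.220) = 2.580 °C.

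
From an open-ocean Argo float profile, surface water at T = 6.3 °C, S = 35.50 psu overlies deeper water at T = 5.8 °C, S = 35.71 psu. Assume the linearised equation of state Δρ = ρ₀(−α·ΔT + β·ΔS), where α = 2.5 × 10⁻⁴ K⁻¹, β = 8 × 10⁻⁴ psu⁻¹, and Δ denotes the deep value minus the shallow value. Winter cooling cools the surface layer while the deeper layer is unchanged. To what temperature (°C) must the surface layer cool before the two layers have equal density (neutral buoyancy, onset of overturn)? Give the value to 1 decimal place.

Neutral buoyancy requires Δρ = 0, i.e. −α(T_deep − T_surf′) + β(S_deep − S_surf) = 0.
T_surf′ = T_deep − (β/α)·ΔS = 5.8 − (8 × 10⁻⁴/2.5 × 10⁻⁴)·(+0.21) = 5.128 °C.
Cooling required: 6.3 − (5.128) = 1.172 °C.

5.1 °C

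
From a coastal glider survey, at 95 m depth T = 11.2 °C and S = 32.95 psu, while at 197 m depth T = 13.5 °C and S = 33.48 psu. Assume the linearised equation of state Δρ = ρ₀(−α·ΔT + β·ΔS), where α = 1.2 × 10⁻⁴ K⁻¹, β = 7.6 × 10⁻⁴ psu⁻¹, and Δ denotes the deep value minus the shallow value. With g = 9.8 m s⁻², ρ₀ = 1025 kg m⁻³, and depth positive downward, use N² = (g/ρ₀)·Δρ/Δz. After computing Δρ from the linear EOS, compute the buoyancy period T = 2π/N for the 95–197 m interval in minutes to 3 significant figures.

ΔT = +2.3 K, ΔS = +0.53 psu (deep − shallow).
Δρ/ρ₀ = −αΔT + βΔS = -2.76 × 10⁻⁴ + 4.028 × 10⁻⁴ = 1.268 × 10⁻⁴, so Δρ ≈ 0.1300 kg m⁻³.
N² = (g/ρ₀)·Δρ/Δz = g·(Δρ/ρ₀)/Δz = 9.8 × 1.268 × 10⁻⁴ / 102 = 1.2183 × 10⁻⁵ s⁻².
N = √(1.2183 × 10⁻⁵) = 3.4904 × 10⁻³ rad s⁻¹ → T = 2π/N = 1.8001 × 10³ s = 30.002 min ≈ 30.0 min.

30.0 min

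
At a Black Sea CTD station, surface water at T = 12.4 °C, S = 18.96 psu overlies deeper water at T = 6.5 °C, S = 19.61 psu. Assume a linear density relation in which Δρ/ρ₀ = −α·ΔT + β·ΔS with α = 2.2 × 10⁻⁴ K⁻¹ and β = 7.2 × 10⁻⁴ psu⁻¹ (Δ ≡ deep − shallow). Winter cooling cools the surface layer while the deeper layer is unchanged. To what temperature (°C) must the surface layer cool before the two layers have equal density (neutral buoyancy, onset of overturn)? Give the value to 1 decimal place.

Neutral buoyancy requires Δρ = 0, i.e. −α(T_deep − T_surf′) + β(S_deep − S_surf) = 0.
T_surf′ = T_deep − (β/α)·ΔS = 6.5 − (7.2 × 10⁻⁴/2.2 × 10⁻⁴)·(+0.65) = 4.373 °C.
Cooling required: 12.4 − (4.373) = 8.027 °C.

4.4 °C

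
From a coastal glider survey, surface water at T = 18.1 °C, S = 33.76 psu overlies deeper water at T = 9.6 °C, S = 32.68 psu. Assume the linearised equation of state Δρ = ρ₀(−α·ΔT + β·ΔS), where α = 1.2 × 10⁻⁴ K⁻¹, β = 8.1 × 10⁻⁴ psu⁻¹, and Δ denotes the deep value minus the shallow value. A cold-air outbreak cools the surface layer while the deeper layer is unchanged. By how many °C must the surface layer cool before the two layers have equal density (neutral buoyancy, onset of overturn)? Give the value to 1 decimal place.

1.2 °C

Neutral buoyancy requires Δρ = 0, i.e. −α(T_deep − T_surf′) + β(S_deep − S_surf) = 0.
T_surf′ = T_deep − (β/α)·ΔS = 9.6 − (8.1 × 10⁻⁴/1.2 × 10⁻⁴)·(-1.08) = 16.890 °C.
Cooling required: 18.1 − (16.890) = 1.210 °C.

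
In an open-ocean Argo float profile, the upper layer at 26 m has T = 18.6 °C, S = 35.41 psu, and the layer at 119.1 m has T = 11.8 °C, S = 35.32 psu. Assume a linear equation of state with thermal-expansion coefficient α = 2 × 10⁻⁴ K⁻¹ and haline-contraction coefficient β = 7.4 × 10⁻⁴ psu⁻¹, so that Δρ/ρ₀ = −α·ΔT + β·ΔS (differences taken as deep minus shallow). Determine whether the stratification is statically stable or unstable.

ΔT = 11.8 − 18.6 = -6.8 K and ΔS = 35.32 − 35.41 = -0.09 psu (deep − shallow).
−αΔT = 1.36 × 10⁻³; βΔS = -6.66 × 10⁻⁵; sum Δρ/ρ₀ = 1.2934 × 10⁻³.
Δρ/ρ₀ > 0, so Δρ > 0: deeper water is denser → statically stable.

stable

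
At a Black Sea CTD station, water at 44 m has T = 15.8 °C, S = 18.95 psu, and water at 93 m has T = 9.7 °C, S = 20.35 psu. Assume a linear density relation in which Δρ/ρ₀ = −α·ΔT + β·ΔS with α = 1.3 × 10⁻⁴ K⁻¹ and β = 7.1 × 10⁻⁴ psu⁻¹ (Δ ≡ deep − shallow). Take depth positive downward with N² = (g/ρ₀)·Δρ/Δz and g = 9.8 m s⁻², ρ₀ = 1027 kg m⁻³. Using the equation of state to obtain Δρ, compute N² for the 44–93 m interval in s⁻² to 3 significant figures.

ΔT = -6.1 K, ΔS = +1.40 psu (deep − shallow).
Δρ/ρ₀ = −αΔT + βΔS = 7.93 × 10⁻⁴ + 9.94 × 10⁻⁴ = 1.787 × 10⁻³, so Δρ ≈ 1.835 kg m⁻³.
N² = (g/ρ₀)·Δρ/Δz = g·(Δρ/ρ₀)/Δz = 9.8 × 1.787 × 10⁻³ / 49 = 3.5740 × 10⁻⁴ s⁻² ≈ 3.57 × 10⁻⁴ s⁻².

3.57 × 10⁻⁴ s⁻²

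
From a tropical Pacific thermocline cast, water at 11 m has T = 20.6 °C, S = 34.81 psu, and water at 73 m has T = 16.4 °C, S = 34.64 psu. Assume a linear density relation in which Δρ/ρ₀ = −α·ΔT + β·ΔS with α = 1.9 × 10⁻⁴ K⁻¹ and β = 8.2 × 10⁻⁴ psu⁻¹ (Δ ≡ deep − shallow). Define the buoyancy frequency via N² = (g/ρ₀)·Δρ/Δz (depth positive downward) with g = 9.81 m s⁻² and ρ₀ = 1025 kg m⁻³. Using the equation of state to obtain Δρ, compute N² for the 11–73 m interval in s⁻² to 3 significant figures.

ΔT = -4.2 K, ΔS = -0.17 psu (deep − shallow).
Δρ/ρ₀ = −αΔT + βΔS = 7.98 × 10⁻⁴ − 1.394 × 10⁻⁴ = 6.586 × 10⁻⁴, so Δρ ≈ 0.6751 kg m⁻³.
N² = (g/ρ₀)·Δρ/Δz = g·(Δρ/ρ₀)/Δz = 9.81 × 6.586 × 10⁻⁴ / 62 = 1.0421 × 10⁻⁴ s⁻² ≈ 1.04 × 10⁻⁴ s⁻².

1.04 × 10⁻⁴ s⁻²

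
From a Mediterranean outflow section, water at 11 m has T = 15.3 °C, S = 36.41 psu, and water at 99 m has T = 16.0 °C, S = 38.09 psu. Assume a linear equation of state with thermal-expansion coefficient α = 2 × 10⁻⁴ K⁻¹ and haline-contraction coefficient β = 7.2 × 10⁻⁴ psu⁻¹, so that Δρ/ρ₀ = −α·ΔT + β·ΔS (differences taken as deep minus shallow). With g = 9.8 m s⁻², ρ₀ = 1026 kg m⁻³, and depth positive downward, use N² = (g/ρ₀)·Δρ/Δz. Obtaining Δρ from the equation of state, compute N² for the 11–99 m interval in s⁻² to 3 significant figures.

1.19 × 10⁻⁴ s⁻²

ΔT = +0.7 K, ΔS = +1.68 psu (deep − shallow).
Δρ/ρ₀ = −αΔT + βΔS = -1.40 × 10⁻⁴ + 1.2096 × 10⁻³ = 1.0696 × 10⁻³, so Δρ ≈ 1.097 kg m⁻³.
N² = (g/ρ₀)·Δρ/Δz = g·(Δρ/ρ₀)/Δz = 9.8 × 1.0696 × 10⁻³ / 88 = 1.1911 × 10⁻⁴ s⁻² ≈ 1.19 × 10⁻⁴ s⁻².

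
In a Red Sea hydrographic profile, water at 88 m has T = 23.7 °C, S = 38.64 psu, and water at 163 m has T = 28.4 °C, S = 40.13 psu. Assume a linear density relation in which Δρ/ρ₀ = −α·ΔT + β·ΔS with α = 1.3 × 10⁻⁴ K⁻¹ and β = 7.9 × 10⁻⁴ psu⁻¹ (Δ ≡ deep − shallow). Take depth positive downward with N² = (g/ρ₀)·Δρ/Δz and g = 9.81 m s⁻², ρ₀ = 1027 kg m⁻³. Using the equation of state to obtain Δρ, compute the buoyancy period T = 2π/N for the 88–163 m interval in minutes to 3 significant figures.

12.2 min

ΔT = +4.7 K, ΔS = +1.49 psu (deep − shallow).
Δρ/ρ₀ = −αΔT + βΔS = -6.11 × 10⁻⁴ + 1.1771 × 10⁻³ = 5.661 × 10⁻⁴, so Δρ ≈ 0.5814 kg m⁻³.
N² = (g/ρ₀)·Δρ/Δz = g·(Δρ/ρ₀)/Δz = 9.81 × 5.661 × 10⁻⁴ / 75 = 7.4046 × 10⁻⁵ s⁻².
N = √(7.4046 × 10⁻⁵) = 8.6050 × 10⁻³ rad s⁻¹ → T = 2π/N = 730.18 s = 12.170 min ≈ 12.2 min.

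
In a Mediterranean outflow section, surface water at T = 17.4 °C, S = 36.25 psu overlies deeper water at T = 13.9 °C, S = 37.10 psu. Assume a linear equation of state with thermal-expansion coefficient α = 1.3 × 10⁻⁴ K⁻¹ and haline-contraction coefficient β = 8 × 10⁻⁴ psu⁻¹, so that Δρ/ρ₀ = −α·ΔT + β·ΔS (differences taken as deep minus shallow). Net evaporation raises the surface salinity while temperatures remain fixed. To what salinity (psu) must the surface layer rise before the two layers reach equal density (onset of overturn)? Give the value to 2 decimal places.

37.67 psu

Neutral buoyancy requires −α(T_deep − T_surf) + β(S_deep − S_surf′) = 0.
S_surf′ = S_deep − (α/β)·ΔT = 37.10 − (1.3 × 10⁻⁴/8 × 10⁻⁴)·(-3.5) = 37.6688 psu.
Increase required: 37.6688 − 36.25 = 1.4188 psu.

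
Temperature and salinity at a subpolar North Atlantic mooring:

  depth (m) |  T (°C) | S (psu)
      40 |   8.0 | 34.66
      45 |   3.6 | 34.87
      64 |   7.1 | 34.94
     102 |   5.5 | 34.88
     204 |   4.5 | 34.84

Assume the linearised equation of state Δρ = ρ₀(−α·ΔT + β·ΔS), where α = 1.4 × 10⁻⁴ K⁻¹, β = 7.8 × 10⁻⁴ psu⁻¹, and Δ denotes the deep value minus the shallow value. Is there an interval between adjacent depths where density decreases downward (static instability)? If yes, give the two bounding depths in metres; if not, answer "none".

45–64 m

Evaluate Δρ/ρ₀ = −αΔT + βΔS across each adjacent pair:
  40–45 m: −αΔT+βΔS = −(1.4 × 10⁻⁴)(-4.4)+(7.8 × 10⁻⁴)(+0.21) = 7.8 × 10⁻⁴ → stable
  45–64 m: −αΔT+βΔS = −(1.4 × 10⁻⁴)(+3.5)+(7.8 × 10⁻⁴)(+0.07) = -4.4 × 10⁻⁴ → UNSTABLE
  64–102 m: −αΔT+βΔS = −(1.4 × 10⁻⁴)(-1.6)+(7.8 × 10⁻⁴)(-0.06) = 1.8 × 10⁻⁴ → stable
  102–204 m: −αΔT+βΔS = −(1.4 × 10⁻⁴)(-1.0)+(7.8 × 10⁻⁴)(-0.04) = 1.1 × 10⁻⁴ → stable
The 45–64 m interval has Δρ < 0: lighter water underlies denser water.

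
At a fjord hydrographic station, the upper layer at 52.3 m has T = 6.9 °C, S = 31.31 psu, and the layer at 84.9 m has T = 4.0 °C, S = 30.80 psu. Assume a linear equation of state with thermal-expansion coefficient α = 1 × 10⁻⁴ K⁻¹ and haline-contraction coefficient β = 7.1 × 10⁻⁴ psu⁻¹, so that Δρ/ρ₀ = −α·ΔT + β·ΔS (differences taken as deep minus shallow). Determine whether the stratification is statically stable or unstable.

unstable

ΔT = 4.0 − 6.9 = -2.9 K and ΔS = 30.80 − 31.31 = -0.51 psu (deep − shallow).
−αΔT = 2.90 × 10⁻⁴; βΔS = -3.621 × 10⁻⁴; sum Δρ/ρ₀ = -7.21 × 10⁻⁵.
Δρ/ρ₀ < 0, so Δρ < 0: deeper water is lighter → statically unstable; the column would overturn.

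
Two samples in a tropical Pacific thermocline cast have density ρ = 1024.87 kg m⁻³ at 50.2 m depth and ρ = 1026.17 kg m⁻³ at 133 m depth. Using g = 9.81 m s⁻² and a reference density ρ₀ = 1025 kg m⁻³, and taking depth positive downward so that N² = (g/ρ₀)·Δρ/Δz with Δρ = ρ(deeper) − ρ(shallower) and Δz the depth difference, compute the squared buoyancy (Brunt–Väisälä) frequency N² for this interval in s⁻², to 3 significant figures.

1.50 × 10⁻⁴ s⁻²

Δρ = 1026.17 − 1024.87 = 1.30 kg m⁻³ over Δz = 133 − 50.2 = 82.8 m.
N² = (9.81/1025) × (1.30/82.8) = 1.5027 × 10⁻⁴ s⁻² ≈ 1.50 × 10⁻⁴ s⁻².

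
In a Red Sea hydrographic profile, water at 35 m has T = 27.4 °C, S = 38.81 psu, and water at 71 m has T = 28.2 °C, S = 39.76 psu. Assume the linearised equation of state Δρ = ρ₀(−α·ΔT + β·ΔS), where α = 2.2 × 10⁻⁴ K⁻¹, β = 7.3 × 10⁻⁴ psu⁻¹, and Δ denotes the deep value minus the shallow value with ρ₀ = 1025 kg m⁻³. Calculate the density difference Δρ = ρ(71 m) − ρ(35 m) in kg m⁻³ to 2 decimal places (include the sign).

ΔT = +0.8 K, ΔS = +0.95 psu (deep − shallow).
Δρ/ρ₀ = −(2.2 × 10⁻⁴)(+0.8) + (7.3 × 10⁻⁴)(+0.95) = 5.175 × 10⁻⁴.
Δρ = 1025 × (5.175 × 10⁻⁴) = +0.53 kg m⁻³.
Positive Δρ: denser below, stable.

+0.53 kg m⁻³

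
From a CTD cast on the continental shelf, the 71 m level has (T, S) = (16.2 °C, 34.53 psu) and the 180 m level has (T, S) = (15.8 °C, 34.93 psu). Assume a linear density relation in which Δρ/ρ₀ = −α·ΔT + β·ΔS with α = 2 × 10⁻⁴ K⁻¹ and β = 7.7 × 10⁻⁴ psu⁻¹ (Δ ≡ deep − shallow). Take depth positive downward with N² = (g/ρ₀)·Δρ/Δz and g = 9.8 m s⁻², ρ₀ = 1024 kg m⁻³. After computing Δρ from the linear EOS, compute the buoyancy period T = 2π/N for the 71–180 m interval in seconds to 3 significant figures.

ΔT = -0.4 K, ΔS = +0.40 psu (deep − shallow).
Δρ/ρ₀ = −αΔT + βΔS = 8.00 × 10⁻⁵ + 3.08 × 10⁻⁴ = 3.88 × 10⁻⁴, so Δρ ≈ 0.3973 kg m⁻³.
N² = (g/ρ₀)·Δρ/Δz = g·(Δρ/ρ₀)/Δz = 9.8 × 3.88 × 10⁻⁴ / 109 = 3.4884 × 10⁻⁵ s⁻².
N = √(3.4884 × 10⁻⁵) = 5.9063 × 10⁻³ rad s⁻¹ → T = 2π/N = 1.0638 × 10³ s ≈ 1.06 × 10³ s.

1.06 × 10³ s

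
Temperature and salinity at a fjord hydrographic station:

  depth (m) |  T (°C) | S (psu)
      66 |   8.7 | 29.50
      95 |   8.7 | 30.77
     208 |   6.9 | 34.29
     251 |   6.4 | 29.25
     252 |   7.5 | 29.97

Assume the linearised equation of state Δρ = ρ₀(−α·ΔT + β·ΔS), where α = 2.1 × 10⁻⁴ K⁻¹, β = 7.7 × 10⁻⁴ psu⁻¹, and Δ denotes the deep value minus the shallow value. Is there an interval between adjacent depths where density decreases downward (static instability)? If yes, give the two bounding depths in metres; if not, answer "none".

Evaluate Δρ/ρ₀ = −αΔT + βΔS across each adjacent pair:
  66–95 m: −αΔT+βΔS = −(2.1 × 10⁻⁴)(+0.0)+(7.7 × 10⁻⁴)(+1.27) = 9.8 × 10⁻⁴ → stable
  95–208 m: −αΔT+βΔS = −(2.1 × 10⁻⁴)(-1.8)+(7.7 × 10⁻⁴)(+3.52) = 3.1 × 10⁻³ → stable
  208–251 m: −αΔT+βΔS = −(2.1 × 10⁻⁴)(-0.5)+(7.7 × 10⁻⁴)(-5.04) = -3.8 × 10⁻³ → UNSTABLE
  251–252 m: −αΔT+βΔS = −(2.1 × 10⁻⁴)(+1.1)+(7.7 × 10⁻⁴)(+0.72) = 3.2 × 10⁻⁴ → stable
The 208–251 m interval has Δρ < 0: lighter water underlies denser water.

208–251 m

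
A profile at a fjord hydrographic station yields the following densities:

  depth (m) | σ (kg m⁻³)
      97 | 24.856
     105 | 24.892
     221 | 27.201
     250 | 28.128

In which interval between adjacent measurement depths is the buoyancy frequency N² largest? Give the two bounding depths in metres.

221–250 m

Compute the density gradient over each adjacent pair:
  97–105 m: Δρ/Δz = 0.036/8 = 4.5 × 10⁻³ kg m⁻⁴
  105–221 m: Δρ/Δz = 2.309/116 = 0.020 kg m⁻⁴
  221–250 m: Δρ/Δz = 0.927/29 = 0.032 kg m⁻⁴
The largest gradient is in the 221–250 m interval — the pycnocline.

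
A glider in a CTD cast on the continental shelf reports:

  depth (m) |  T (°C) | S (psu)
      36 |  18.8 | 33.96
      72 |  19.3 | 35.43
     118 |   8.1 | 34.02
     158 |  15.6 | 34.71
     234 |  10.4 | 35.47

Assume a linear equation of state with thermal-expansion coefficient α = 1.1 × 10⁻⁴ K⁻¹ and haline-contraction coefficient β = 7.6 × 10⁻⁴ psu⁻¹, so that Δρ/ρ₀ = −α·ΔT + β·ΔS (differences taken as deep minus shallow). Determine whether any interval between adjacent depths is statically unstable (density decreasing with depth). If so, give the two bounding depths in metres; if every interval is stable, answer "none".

118–158 m

Evaluate Δρ/ρ₀ = −αΔT + βΔS across each adjacent pair:
  36–72 m: −αΔT+βΔS = −(1.1 × 10⁻⁴)(+0.5)+(7.6 × 10⁻⁴)(+1.47) = 1.1 × 10⁻³ → stable
  72–118 m: −αΔT+βΔS = −(1.1 × 10⁻⁴)(-11.2)+(7.6 × 10⁻⁴)(-1.41) = 1.6 × 10⁻⁴ → stable
  118–158 m: −αΔT+βΔS = −(1.1 × 10⁻⁴)(+7.5)+(7.6 × 10⁻⁴)(+0.69) = -3.0 × 10⁻⁴ → UNSTABLE
  158–234 m: −αΔT+βΔS = −(1.1 × 10⁻⁴)(-5.2)+(7.6 × 10⁻⁴)(+0.76) = 1.1 × 10⁻³ → stable
The 118–158 m interval has Δρ < 0: lighter water underlies denser water.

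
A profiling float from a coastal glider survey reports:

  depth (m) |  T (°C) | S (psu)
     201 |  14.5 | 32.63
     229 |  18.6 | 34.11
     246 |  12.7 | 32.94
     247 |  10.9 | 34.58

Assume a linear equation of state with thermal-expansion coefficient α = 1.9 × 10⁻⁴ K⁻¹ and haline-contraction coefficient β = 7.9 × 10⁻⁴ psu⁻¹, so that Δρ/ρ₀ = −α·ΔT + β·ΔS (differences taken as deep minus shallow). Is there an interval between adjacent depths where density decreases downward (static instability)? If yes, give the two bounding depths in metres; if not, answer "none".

Evaluate Δρ/ρ₀ = −αΔT + βΔS across each adjacent pair:
  201–229 m: −αΔT+βΔS = −(1.9 × 10⁻⁴)(+4.1)+(7.9 × 10⁻⁴)(+1.48) = 3.9 × 10⁻⁴ → stable
  229–246 m: −αΔT+βΔS = −(1.9 × 10⁻⁴)(-5.9)+(7.9 × 10⁻⁴)(-1.17) = 2.0 × 10⁻⁴ → stable
  246–247 m: −αΔT+βΔS = −(1.9 × 10⁻⁴)(-1.8)+(7.9 × 10⁻⁴)(+1.64) = 1.6 × 10⁻³ → stable
Every interval has Δρ > 0: the column is stably stratified throughout.

none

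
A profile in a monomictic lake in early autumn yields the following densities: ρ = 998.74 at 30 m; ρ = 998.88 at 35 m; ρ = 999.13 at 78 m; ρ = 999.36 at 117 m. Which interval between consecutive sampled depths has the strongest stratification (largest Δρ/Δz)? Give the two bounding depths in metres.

Compute the density gradient over each adjacent pair:
  30–35 m: Δρ/Δz = 0.14/5 = 0.028 kg m⁻⁴
  35–78 m: Δρ/Δz = 0.25/43 = 5.8 × 10⁻³ kg m⁻⁴
  78–117 m: Δρ/Δz = 0.23/39 = 5.9 × 10⁻³ kg m⁻⁴
The largest gradient is in the 30–35 m interval — the pycnocline.

30–35 m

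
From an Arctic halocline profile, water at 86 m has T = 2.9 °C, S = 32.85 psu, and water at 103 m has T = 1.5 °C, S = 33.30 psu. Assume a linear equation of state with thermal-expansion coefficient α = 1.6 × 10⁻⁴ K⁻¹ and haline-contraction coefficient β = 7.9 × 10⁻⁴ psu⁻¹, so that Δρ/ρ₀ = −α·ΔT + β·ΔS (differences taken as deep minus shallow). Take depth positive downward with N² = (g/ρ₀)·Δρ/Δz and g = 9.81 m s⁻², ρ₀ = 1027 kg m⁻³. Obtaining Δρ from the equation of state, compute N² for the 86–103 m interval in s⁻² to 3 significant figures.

3.34 × 10⁻⁴ s⁻²

ΔT = -1.4 K, ΔS = +0.45 psu (deep − shallow).
Δρ/ρ₀ = −αΔT + βΔS = 2.24 × 10⁻⁴ + 3.555 × 10⁻⁴ = 5.795 × 10⁻⁴, so Δρ ≈ 0.5951 kg m⁻³.
N² = (g/ρ₀)·Δρ/Δz = g·(Δρ/ρ₀)/Δz = 9.81 × 5.795 × 10⁻⁴ / 17 = 3.3441 × 10⁻⁴ s⁻² ≈ 3.34 × 10⁻⁴ s⁻².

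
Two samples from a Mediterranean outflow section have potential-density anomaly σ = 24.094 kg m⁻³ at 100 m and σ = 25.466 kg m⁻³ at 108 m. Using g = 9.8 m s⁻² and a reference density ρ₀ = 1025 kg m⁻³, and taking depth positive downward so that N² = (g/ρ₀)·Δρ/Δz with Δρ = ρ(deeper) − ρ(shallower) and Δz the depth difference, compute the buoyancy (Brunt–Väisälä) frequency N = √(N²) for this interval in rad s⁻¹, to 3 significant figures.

0.0405 rad s⁻¹

Δρ = 1025.466 − 1024.094 = 1.372 kg m⁻³ over Δz = 108 − 100 = 8 m.
N² = (9.8/1025) × (1.372/8) = 1.6397 × 10⁻³ s⁻².
N = √(1.6397 × 10⁻³) = 0.040493 rad s⁻¹ ≈ 0.0405 rad s⁻¹.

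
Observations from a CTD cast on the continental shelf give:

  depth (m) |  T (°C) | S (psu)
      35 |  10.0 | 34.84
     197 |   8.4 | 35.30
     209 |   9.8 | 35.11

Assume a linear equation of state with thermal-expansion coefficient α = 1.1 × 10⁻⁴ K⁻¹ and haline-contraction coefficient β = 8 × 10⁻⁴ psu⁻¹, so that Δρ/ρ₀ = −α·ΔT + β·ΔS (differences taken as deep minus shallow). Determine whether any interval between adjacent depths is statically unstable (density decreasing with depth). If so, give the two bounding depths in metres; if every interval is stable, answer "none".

Evaluate Δρ/ρ₀ = −αΔT + βΔS across each adjacent pair:
  35–197 m: −αΔT+βΔS = −(1.1 × 10⁻⁴)(-1.6)+(8 × 10⁻⁴)(+0.46) = 5.4 × 10⁻⁴ → stable
  197–209 m: −αΔT+βΔS = −(1.1 × 10⁻⁴)(+1.4)+(8 × 10⁻⁴)(-0.19) = -3.1 × 10⁻⁴ → UNSTABLE
The 197–209 m interval has Δρ < 0: lighter water underlies denser water.

197–209 m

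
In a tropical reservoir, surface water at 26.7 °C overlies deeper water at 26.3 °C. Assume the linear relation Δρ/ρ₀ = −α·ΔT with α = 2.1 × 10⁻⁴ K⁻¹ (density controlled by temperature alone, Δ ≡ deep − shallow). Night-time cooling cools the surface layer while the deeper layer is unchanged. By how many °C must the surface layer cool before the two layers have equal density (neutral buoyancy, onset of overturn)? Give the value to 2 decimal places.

With temperature the only control, equal density requires T_surf′ = T_deep.
T_surf′ = 26.3 °C.
Cooling required: 26.7 − 26.3 = 0.40 °C.

0.40 °C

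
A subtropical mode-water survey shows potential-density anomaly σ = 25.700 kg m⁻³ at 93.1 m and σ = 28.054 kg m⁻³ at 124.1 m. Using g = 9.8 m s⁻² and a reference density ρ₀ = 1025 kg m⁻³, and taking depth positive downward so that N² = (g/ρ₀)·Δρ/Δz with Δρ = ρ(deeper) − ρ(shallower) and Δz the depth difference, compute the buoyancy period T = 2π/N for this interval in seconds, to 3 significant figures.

233 s

Δρ = 1028.054 − 1025.700 = 2.354 kg m⁻³ over Δz = 124.1 − 93.1 = 31 m.
N² = (9.8/1025) × (2.354/31) = 7.2602 × 10⁻⁴ s⁻².
N = √(7.2602 × 10⁻⁴) = 0.026945 rad s⁻¹, so T = 2π/N = 233.19 s ≈ 233 s.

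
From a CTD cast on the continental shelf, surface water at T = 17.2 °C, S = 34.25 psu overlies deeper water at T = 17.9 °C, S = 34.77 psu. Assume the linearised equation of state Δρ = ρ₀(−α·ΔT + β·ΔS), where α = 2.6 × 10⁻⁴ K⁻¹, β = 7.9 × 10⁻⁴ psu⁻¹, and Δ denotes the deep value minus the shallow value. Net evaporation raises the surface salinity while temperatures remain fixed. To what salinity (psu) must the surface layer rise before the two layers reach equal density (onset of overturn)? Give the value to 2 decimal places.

34.54 psu

Neutral buoyancy requires −α(T_deep − T_surf) + β(S_deep − S_surf′) = 0.
S_surf′ = S_deep − (α/β)·ΔT = 34.77 − (2.6 × 10⁻⁴/7.9 × 10⁻⁴)·(+0.7) = 34.5396 psu.
Increase required: 34.5396 − 34.25 = 0.2896 psu.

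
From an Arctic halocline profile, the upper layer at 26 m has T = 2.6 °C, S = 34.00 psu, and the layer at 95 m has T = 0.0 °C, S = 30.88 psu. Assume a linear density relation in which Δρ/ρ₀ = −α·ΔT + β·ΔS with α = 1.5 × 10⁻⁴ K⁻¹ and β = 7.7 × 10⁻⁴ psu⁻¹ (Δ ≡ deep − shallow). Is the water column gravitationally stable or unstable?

unstable

ΔT = 0.0 − 2.6 = -2.6 K and ΔS = 30.88 − 34.00 = -3.12 psu (deep − shallow).
−αΔT = 3.90 × 10⁻⁴; βΔS = -2.4024 × 10⁻³; sum Δρ/ρ₀ = -2.0124 × 10⁻³.
Δρ/ρ₀ < 0, so Δρ < 0: deeper water is lighter → statically unstable; the column would overturn.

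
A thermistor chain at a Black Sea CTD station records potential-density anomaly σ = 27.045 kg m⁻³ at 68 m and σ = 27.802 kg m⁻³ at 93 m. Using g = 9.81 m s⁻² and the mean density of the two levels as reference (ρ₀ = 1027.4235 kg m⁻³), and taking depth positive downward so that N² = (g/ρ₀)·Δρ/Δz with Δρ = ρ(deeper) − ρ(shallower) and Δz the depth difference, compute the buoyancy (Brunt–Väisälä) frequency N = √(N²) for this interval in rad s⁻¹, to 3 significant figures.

0.0170 rad s⁻¹

Δρ = 1027.802 − 1027.045 = 0.757 kg m⁻³ over Δz = 93 − 68 = 25 m.
N² = (9.81/1027.4235) × (0.757/25) = 2.8912 × 10⁻⁴ s⁻².
N = √(2.8912 × 10⁻⁴) = 0.017004 rad s⁻¹ ≈ 0.0170 rad s⁻¹.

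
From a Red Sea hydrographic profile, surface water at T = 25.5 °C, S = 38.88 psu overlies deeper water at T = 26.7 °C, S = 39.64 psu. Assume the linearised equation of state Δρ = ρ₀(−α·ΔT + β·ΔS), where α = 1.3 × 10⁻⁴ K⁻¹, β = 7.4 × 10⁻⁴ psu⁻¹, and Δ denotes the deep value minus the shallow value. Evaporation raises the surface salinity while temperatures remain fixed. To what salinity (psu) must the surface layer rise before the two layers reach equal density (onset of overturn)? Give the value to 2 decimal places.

39.43 psu

Neutral buoyancy requires −α(T_deep − T_surf) + β(S_deep − S_surf′) = 0.
S_surf′ = S_deep − (α/β)·ΔT = 39.64 − (1.3 × 10⁻⁴/7.4 × 10⁻⁴)·(+1.2) = 39.4292 psu.
Increase required: 39.4292 − 38.88 = 0.5492 psu.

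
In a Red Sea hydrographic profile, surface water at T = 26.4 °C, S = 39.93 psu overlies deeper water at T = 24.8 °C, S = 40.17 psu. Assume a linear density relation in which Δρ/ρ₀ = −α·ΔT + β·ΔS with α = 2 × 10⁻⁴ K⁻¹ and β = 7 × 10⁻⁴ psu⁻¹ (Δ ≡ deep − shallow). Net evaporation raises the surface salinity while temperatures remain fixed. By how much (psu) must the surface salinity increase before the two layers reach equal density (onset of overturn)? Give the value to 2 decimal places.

0.70 psu

Neutral buoyancy requires −α(T_deep − T_surf) + β(S_deep − S_surf′) = 0.
S_surf′ = S_deep − (α/β)·ΔT = 40.17 − (2 × 10⁻⁴/7 × 10⁻⁴)·(-1.6) = 40.6271 psu.
Increase required: 40.6271 − 39.93 = 0.6971 psu.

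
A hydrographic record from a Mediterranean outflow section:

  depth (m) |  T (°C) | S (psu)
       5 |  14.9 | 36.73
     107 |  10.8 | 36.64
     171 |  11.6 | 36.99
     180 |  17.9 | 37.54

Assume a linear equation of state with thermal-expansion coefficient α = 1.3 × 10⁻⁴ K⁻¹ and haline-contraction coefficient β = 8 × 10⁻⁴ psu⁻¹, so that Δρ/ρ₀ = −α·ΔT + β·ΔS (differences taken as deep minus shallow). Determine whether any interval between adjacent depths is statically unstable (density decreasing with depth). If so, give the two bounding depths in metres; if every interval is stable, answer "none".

171–180 m

Evaluate Δρ/ρ₀ = −αΔT + βΔS across each adjacent pair:
  5–107 m: −αΔT+βΔS = −(1.3 × 10⁻⁴)(-4.1)+(8 × 10⁻⁴)(-0.09) = 4.6 × 10⁻⁴ → stable
  107–171 m: −αΔT+βΔS = −(1.3 × 10⁻⁴)(+0.8)+(8 × 10⁻⁴)(+0.35) = 1.8 × 10⁻⁴ → stable
  171–180 m: −αΔT+βΔS = −(1.3 × 10⁻⁴)(+6.3)+(8 × 10⁻⁴)(+0.55) = -3.8 × 10⁻⁴ → UNSTABLE
The 171–180 m interval has Δρ < 0: lighter water underlies denser water.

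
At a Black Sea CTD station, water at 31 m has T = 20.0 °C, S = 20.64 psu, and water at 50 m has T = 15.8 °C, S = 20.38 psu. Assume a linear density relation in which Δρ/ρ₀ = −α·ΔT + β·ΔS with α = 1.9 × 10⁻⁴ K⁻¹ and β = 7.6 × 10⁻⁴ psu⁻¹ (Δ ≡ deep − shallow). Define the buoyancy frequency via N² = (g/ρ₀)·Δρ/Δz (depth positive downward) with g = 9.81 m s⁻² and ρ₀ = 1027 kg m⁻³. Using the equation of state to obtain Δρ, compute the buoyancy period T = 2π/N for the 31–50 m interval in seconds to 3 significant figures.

ΔT = -4.2 K, ΔS = -0.26 psu (deep − shallow).
Δρ/ρ₀ = −αΔT + βΔS = 7.98 × 10⁻⁴ − 1.976 × 10⁻⁴ = 6.004 × 10⁻⁴, so Δρ ≈ 0.6166 kg m⁻³.
N² = (g/ρ₀)·Δρ/Δz = g·(Δρ/ρ₀)/Δz = 9.81 × 6.004 × 10⁻⁴ / 19 = 3.1000 × 10⁻⁴ s⁻².
N = √(3.1000 × 10⁻⁴) = 0.017607 rad s⁻¹ → T = 2π/N = 356.86 s ≈ 357 s.

357 s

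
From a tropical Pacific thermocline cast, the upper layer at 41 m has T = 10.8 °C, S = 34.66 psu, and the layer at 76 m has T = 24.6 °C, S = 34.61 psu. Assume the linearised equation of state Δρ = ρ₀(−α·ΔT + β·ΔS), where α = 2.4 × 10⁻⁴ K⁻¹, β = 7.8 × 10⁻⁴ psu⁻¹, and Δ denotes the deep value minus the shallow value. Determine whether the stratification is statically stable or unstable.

ΔT = 24.6 − 10.8 = +13.8 K and ΔS = 34.61 − 34.66 = -0.05 psu (deep − shallow).
−αΔT = -3.312 × 10⁻³; βΔS = -3.90 × 10⁻⁵; sum Δρ/ρ₀ = -3.351 × 10⁻³.
Δρ/ρ₀ < 0, so Δρ < 0: deeper water is lighter → statically unstable; the column would overturn.

unstable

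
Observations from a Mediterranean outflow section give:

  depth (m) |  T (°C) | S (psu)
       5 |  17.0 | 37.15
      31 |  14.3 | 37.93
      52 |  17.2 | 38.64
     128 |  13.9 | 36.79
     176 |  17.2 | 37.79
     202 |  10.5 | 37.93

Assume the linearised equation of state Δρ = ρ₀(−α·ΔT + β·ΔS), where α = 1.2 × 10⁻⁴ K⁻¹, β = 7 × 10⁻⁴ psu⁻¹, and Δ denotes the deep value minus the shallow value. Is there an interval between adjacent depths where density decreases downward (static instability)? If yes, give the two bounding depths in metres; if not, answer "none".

52–128 m

Evaluate Δρ/ρ₀ = −αΔT + βΔS across each adjacent pair:
  5–31 m: −αΔT+βΔS = −(1.2 × 10⁻⁴)(-2.7)+(7 × 10⁻⁴)(+0.78) = 8.7 × 10⁻⁴ → stable
  31–52 m: −αΔT+βΔS = −(1.2 × 10⁻⁴)(+2.9)+(7 × 10⁻⁴)(+0.71) = 1.5 × 10⁻⁴ → stable
  52–128 m: −αΔT+βΔS = −(1.2 × 10⁻⁴)(-3.3)+(7 × 10⁻⁴)(-1.85) = -9.0 × 10⁻⁴ → UNSTABLE
  128–176 m: −αΔT+βΔS = −(1.2 × 10⁻⁴)(+3.3)+(7 × 10⁻⁴)(+1.00) = 3.0 × 10⁻⁴ → stable
  176–202 m: −αΔT+βΔS = −(1.2 × 10⁻⁴)(-6.7)+(7 × 10⁻⁴)(+0.14) = 9.0 × 10⁻⁴ → stable
The 52–128 m interval has Δρ < 0: lighter water underlies denser water.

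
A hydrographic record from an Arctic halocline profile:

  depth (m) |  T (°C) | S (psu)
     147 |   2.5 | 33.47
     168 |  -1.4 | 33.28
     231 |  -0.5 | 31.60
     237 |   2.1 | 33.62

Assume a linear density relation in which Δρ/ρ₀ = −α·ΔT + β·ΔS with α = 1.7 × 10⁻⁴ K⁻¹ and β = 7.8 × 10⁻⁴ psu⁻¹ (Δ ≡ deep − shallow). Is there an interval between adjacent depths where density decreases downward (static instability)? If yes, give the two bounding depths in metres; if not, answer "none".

168–231 m

Evaluate Δρ/ρ₀ = −αΔT + βΔS across each adjacent pair:
  147–168 m: −αΔT+βΔS = −(1.7 × 10⁻⁴)(-3.9)+(7.8 × 10⁻⁴)(-0.19) = 5.1 × 10⁻⁴ → stable
  168–231 m: −αΔT+βΔS = −(1.7 × 10⁻⁴)(+0.9)+(7.8 × 10⁻⁴)(-1.68) = -1.5 × 10⁻³ → UNSTABLE
  231–237 m: −αΔT+βΔS = −(1.7 × 10⁻⁴)(+2.6)+(7.8 × 10⁻⁴)(+2.02) = 1.1 × 10⁻³ → stable
The 168–231 m interval has Δρ < 0: lighter water underlies denser water.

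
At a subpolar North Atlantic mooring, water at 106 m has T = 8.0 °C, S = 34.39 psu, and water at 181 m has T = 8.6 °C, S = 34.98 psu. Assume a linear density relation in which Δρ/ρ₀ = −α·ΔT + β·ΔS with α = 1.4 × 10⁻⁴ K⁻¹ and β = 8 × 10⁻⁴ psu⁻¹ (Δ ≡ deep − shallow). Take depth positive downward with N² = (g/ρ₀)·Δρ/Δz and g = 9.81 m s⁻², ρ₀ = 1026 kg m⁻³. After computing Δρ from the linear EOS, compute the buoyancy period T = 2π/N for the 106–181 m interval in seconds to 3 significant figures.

882 s

ΔT = +0.6 K, ΔS = +0.59 psu (deep − shallow).
Δρ/ρ₀ = −αΔT + βΔS = -8.40 × 10⁻⁵ + 4.72 × 10⁻⁴ = 3.88 × 10⁻⁴, so Δρ ≈ 0.3981 kg m⁻³.
N² = (g/ρ₀)·Δρ/Δz = g·(Δρ/ρ₀)/Δz = 9.81 × 3.88 × 10⁻⁴ / 75 = 5.0750 × 10⁻⁵ s⁻².
N = √(5.0750 × 10⁻⁵) = 7.1239 × 10⁻³ rad s⁻¹ → T = 2π/N = 881.99 s ≈ 882 s.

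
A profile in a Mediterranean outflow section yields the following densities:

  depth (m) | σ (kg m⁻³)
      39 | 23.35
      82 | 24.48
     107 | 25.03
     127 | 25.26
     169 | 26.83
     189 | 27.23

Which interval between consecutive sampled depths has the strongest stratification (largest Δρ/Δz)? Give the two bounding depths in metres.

Compute the density gradient over each adjacent pair:
  39–82 m: Δρ/Δz = 1.13/43 = 0.026 kg m⁻⁴
  82–107 m: Δρ/Δz = 0.55/25 = 0.022 kg m⁻⁴
  107–127 m: Δρ/Δz = 0.23/20 = 0.011 kg m⁻⁴
  127–169 m: Δρ/Δz = 1.57/42 = 0.037 kg m⁻⁴
  169–189 m: Δρ/Δz = 0.40/20 = 0.020 kg m⁻⁴
The largest gradient is in the 127–169 m interval — the pycnocline.

127–169 m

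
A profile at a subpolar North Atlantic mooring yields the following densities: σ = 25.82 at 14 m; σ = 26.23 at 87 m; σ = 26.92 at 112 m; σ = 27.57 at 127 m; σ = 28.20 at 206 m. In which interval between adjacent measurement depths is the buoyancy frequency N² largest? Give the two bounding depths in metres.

112–127 m

Compute the density gradient over each adjacent pair:
  14–87 m: Δρ/Δz = 0.41/73 = 5.6 × 10⁻³ kg m⁻⁴
  87–112 m: Δρ/Δz = 0.69/25 = 0.028 kg m⁻⁴
  112–127 m: Δρ/Δz = 0.65/15 = 0.043 kg m⁻⁴
  127–206 m: Δρ/Δz = 0.63/79 = 8.0 × 10⁻³ kg m⁻⁴
The largest gradient is in the 112–127 m interval — the pycnocline.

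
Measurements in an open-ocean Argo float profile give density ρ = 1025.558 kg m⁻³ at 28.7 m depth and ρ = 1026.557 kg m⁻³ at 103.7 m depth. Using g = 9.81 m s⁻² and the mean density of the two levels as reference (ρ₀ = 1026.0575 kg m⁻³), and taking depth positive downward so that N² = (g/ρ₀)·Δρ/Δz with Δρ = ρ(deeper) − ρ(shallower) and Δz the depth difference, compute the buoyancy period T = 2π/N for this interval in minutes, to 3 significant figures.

Δρ = 1026.557 − 1025.558 = 0.999 kg m⁻³ over Δz = 103.7 − 28.7 = 75 m.
N² = (9.81/1026.0575) × (0.999/75) = 1.2735 × 10⁻⁴ s⁻².
N = √(1.2735 × 10⁻⁴) = 0.011285 rad s⁻¹, so T = 2π/N = 556.77 s = 9.2795 min ≈ 9.28 min.
A positive N² confirms static stability across the interval.

9.28 min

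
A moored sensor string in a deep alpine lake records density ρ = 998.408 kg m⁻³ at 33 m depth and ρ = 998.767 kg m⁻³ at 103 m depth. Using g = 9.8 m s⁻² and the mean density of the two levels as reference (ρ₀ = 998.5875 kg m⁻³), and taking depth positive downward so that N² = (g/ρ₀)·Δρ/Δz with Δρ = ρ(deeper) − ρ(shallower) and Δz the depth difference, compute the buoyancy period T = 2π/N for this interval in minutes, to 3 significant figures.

14.8 min

Δρ = 998.767 − 998.408 = 0.359 kg m⁻³ over Δz = 103 − 33 = 70 m.
N² = (9.8/998.5875) × (0.359/70) = 5.0331 × 10⁻⁵ s⁻².
N = √(5.0331 × 10⁻⁵) = 7.0944 × 10⁻³ rad s⁻¹, so T = 2π/N = 885.65 s = 14.761 min ≈ 14.8 min.
Since Δρ > 0 the layer is stably stratified.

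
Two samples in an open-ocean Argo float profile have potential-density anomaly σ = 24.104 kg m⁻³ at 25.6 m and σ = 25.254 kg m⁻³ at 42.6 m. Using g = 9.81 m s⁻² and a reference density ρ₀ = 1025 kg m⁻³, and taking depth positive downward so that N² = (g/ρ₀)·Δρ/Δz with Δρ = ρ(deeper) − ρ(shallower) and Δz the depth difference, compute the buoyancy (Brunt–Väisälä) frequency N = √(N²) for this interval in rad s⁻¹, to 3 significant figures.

Δρ = 1025.254 − 1024.104 = 1.150 kg m⁻³ over Δz = 42.6 − 25.6 = 17 m.
N² = (9.81/1025) × (1.150/17) = 6.4743 × 10⁻⁴ s⁻².
N = √(6.4743 × 10⁻⁴) = 0.025445 rad s⁻¹ ≈ 0.0254 rad s⁻¹.
Since Δρ > 0 the layer is stably stratified.

0.0254 rad s⁻¹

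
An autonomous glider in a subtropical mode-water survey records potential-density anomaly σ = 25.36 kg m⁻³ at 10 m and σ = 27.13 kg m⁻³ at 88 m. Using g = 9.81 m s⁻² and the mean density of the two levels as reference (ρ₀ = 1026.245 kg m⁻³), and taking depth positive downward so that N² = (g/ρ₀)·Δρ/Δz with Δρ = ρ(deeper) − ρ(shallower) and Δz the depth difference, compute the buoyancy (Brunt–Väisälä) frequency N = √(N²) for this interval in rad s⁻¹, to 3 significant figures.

Δρ = 1027.13 − 1025.36 = 1.77 kg m⁻³ over Δz = 88 − 10 = 78 m.
N² = (9.81/1026.245) × (1.77/78) = 2.1692 × 10⁻⁴ s⁻².
N = √(2.1692 × 10⁻⁴) = 0.014728 rad s⁻¹ ≈ 0.0147 rad s⁻¹.
N² > 0, so the interval is statically stable.

0.0147 rad s⁻¹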